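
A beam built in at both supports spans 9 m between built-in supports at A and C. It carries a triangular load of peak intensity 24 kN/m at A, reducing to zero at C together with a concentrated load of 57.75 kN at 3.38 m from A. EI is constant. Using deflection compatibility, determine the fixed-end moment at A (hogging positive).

M_A = 173.3 kN·m

Take the two fixed-end moments M_A, M_C as redundants; the released structure is the simple span AC.
Simple-span end rotations at A and C under the given loads:
  at A: triangular load, peak 24: w₀L³/(45EI) = 388.8/EI
  at C: triangular load, peak 24: 7w₀L³/(360EI) = 340.2/EI
  at A: point load 57.75 at a = 3.38: Pab(L + b)/(6LEI) = 297/EI
  at C: point load 57.75 at a = 3.38: Pab(L + a)/(6LEI) = 251.5/EI
  θ_A0 = 685.8/EI,  θ_C0 = 591.7/EI
Flexibility coefficients: a unit moment at one end gives L/(3EI) there and L/(6EI) at the far end, so f₁₁ = f₂₂ = 3/EI and f₁₂ = f₂₁ = 1.5/EI.
Compatibility — zero rotation at each built-in end:
  3 M_A + 1.5 M_C = 685.8
  1.5 M_A + 3 M_C = 591.7
Solving the pair gives M_A = 173.3 kN·m and M_C = 110.6 kN·m (hogging).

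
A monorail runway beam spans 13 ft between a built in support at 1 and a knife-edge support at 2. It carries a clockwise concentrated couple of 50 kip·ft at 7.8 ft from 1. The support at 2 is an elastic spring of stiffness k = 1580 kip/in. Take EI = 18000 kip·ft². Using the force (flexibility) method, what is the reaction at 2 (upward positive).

R_2 = 4.84 kip

Take the reaction at 2 as the redundant and release it; the primary structure is a cantilever fixed at 1.
Downward deflection at the released point 2 due to the loads:
  clockwise couple 50 at a = 7.8: M₀a(2L − a)/(2EI) = 3549/EI
Tip deflection under a unit load at 2: L³/(3EI) = 732.3/EI.
With EI = 18000 kip·ft²: δ_0 = 0.19717 ft and δ_{22} = 0.040685 ft/kip.
Compatibility — the spring shortens by R_2/k under the reaction it provides: δ_0 − R_2·δ_{22} = R_2/k. With 1/k = 1/(1580×12) ft/kip = 0.000053 ft/kip, R_2 = δ_0 / (δ_{22} + 1/k) = 0.19717 / (0.040685 + 0.000053) = 4.84 kip.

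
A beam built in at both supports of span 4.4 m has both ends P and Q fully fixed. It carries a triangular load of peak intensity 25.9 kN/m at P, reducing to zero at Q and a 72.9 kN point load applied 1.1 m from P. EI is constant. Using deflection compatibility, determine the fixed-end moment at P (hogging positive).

Take the two fixed-end moments M_P, M_Q as redundants; the released structure is the simple span PQ.
Simple-span end rotations at P and Q under the given loads:
  at P: triangular load, peak 25.9: w₀L³/(45EI) = 49.03/EI
  at Q: triangular load, peak 25.9: 7w₀L³/(360EI) = 42.9/EI
  at P: point load 72.9 at a = 1.1: Pab(L + b)/(6LEI) = 77.18/EI
  at Q: point load 72.9 at a = 1.1: Pab(L + a)/(6LEI) = 55.13/EI
  θ_P0 = 126.2/EI,  θ_Q0 = 98.03/EI
Flexibility coefficients: a unit moment at one end gives L/(3EI) there and L/(6EI) at the far end, so f₁₁ = f₂₂ = 1.467/EI and f₁₂ = f₂₁ = 0.7333/EI.
Compatibility — zero rotation at each built-in end:
  1.467 M_P + 0.7333 M_Q = 126.2
  0.7333 M_P + 1.467 M_Q = 98.03
Solving the pair gives M_P = 70.18 kN·m and M_Q = 31.75 kN·m (hogging).

M_P = 70.18 kN·m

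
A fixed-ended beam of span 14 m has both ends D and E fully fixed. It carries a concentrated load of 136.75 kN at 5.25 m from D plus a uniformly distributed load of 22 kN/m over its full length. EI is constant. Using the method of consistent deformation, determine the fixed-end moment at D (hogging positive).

M_D = 639.8 kN·m

Take the two fixed-end moments M_D, M_E as redundants; the released structure is the simple span DE.
End rotations of the released simple span under the applied load (×1/EI):
  at D: point load 136.75 at a = 5.25: Pab(L + b)/(6LEI) = 1701/EI
  at E: point load 136.75 at a = 5.25: Pab(L + a)/(6LEI) = 1440/EI
  at D: UDL 22: wL³/(24EI) = 2515/EI
  at E: UDL 22: wL³/(24EI) = 2515/EI
  θ_D0 = 4217/EI,  θ_E0 = 3955/EI
Flexibility coefficients: a unit moment at one end gives L/(3EI) there and L/(6EI) at the far end, so f₁₁ = f₂₂ = 4.667/EI and f₁₂ = f₂₁ = 2.333/EI.
Compatibility — zero rotation at each built-in end:
  4.667 M_D + 2.333 M_E = 4217
  2.333 M_D + 4.667 M_E = 3955
Solving the pair gives M_D = 639.8 kN·m and M_E = 527.6 kN·m (hogging).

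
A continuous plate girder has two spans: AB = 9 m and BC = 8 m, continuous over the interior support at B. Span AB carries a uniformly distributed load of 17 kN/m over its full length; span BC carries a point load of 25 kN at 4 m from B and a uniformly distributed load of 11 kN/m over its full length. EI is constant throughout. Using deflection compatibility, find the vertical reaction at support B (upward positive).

Insert a hinge at B; M_B is the redundant, and each span becomes simply supported.
Rotations at B on the released spans (each span's end-slope, ×1/EI):
  span AB: UDL 17: wL³/(24EI) = 516.4/EI
  span BC: point load 25 at a = 4: Pab(L + b)/(6LEI) = 100/EI
  span BC: UDL 11: wL³/(24EI) = 234.7/EI
  relative rotation θ_0 = (516.4 + 334.7)/EI = 851/EI
A unit hogging moment at B produces rotation L₁/(3EI) + L₂/(3EI) = 5.667/EI.
Slope continuity at B: θ_0 = M_B·5.667/EI, so M_B = 851/5.667 = 150.2 kN·m (hogging).
Span AB, ΣM about A with M_B applied at B: R_B^{AB}·9 = 688.5 + 150.2, so R_B^{AB} = 93.19 kN and R_A = 153 − 93.19 = 59.81 kN.
Span BC, ΣM about C: R_B^{BC}·8 = 452 + 150.2, so R_B^{BC} = 75.27 kN and R_C = 113 − 75.27 = 37.73 kN.
R_B = 93.19 + 75.27 = 168.5 kN.

R_B = 168.5 kN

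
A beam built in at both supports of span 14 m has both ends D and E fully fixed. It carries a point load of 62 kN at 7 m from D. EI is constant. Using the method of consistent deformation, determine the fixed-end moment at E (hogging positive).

Take the two fixed-end moments M_D, M_E as redundants; the released structure is the simple span DE.
On the primary (simply-supported) span, the end slopes from the loading are:
  at D: point load 62 at a = 7: Pab(L + b)/(6LEI) = 759.5/EI
  at E: point load 62 at a = 7: Pab(L + a)/(6LEI) = 759.5/EI
  θ_D0 = 759.5/EI,  θ_E0 = 759.5/EI
Flexibility coefficients: a unit moment at one end gives L/(3EI) there and L/(6EI) at the far end, so f₁₁ = f₂₂ = 4.667/EI and f₁₂ = f₂₁ = 2.333/EI.
Compatibility — zero rotation at each built-in end:
  4.667 M_D + 2.333 M_E = 759.5
  2.333 M_D + 4.667 M_E = 759.5
Solving the pair gives M_D = 108.5 kN·m and M_E = 108.5 kN·m (hogging).

M_E = 108.5 kN·m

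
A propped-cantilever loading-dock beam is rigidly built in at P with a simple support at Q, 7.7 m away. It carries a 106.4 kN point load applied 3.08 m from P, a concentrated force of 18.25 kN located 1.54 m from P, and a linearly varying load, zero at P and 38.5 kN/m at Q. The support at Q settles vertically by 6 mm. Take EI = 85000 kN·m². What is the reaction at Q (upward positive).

Choose R_Q as the redundant. The primary structure is the cantilever fixed at P.
Primary-structure tip deflection at Q by superposition:
  point load 106.4 at a = 3.08: Pa²(3L − a)/(6EI) = 3368/EI
  point load 18.25 at a = 1.54: Pa²(3L − a)/(6EI) = 155.5/EI
  triangular load, peak 38.5 at the free end: 11w₀L⁴/(120EI) = 12406/EI
  δ_0 = 15929/EI
Flexibility coefficient — unit upward force at Q: δ_{QQ} = L³/(3EI) = 152.2/EI.
With EI = 85000 kN·m²: δ_0 = 0.18741 m and δ_{QQ} = 0.00179 m/kN.
Compatibility — the beam at Q must follow the support down by 0.006 m: δ_0 − R_Q·δ_{QQ} = 0.006, so R_Q = (0.18741 − 0.006)/0.00179 = 101.3 kN.

R_Q = 101.3 kN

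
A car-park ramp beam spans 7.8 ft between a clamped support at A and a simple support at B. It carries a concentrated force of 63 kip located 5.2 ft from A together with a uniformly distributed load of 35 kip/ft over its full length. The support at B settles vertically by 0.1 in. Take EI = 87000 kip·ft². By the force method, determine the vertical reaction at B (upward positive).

R_B = 130.5 kip

Release the roller at B. Primary structure: cantilever fixed at A.
Deflection at B on the released cantilever, summing each load's contribution:
  point load 63 at a = 5.2: Pa²(3L − a)/(6EI) = 5167/EI
  UDL 35: wL⁴/(8EI) = 16194/EI
  δ_0 = 21361/EI
Tip deflection under a unit load at B: L³/(3EI) = 158.2/EI.
With EI = 87000 kip·ft²: δ_0 = 0.24553 ft and δ_{BB} = 0.001818 ft/kip.
Compatibility — the beam at B must follow the support down by 0.008333 ft: δ_0 − R_B·δ_{BB} = 0.008333, so R_B = (0.24553 − 0.008333)/0.001818 = 130.5 kip.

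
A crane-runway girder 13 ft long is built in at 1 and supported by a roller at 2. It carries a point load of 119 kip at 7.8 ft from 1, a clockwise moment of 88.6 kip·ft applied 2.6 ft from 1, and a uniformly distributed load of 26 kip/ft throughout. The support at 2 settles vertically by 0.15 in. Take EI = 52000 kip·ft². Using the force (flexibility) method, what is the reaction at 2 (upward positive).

Release the roller at 2. Primary structure: cantilever fixed at 1.
Downward deflection at the released point 2 due to the loads:
  point load 119 at a = 7.8: Pa²(3L − a)/(6EI) = 37648/EI
  clockwise couple 88.6 at a = 2.6: M₀a(2L − a)/(2EI) = 2695/EI
  UDL 26: wL⁴/(8EI) = 92823/EI
  δ_0 = 133166/EI
Tip deflection under a unit load at 2: L³/(3EI) = 732.3/EI.
With EI = 52000 kip·ft²: δ_0 = 2.5609 ft and δ_{22} = 0.014083 ft/kip.
Compatibility — the beam at 2 must follow the support down by 0.0125 ft: δ_0 − R_2·δ_{22} = 0.0125, so R_2 = (2.5609 − 0.0125)/0.014083 = 181 kip.

R_2 = 181 kip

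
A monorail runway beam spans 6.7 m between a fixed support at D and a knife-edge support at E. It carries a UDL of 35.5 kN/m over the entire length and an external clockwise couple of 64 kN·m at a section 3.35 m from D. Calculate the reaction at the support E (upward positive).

R_E = 99.94 kN

Remove the prop at E; the released (primary) structure is a cantilever built in at D.
Deflection at E on the released cantilever, summing each load's contribution:
  UDL 35.5: wL⁴/(8EI) = 8942/EI
  clockwise couple 64 at a = 3.35: M₀a(2L − a)/(2EI) = 1077/EI
  δ_0 = 10019/EI
Flexibility coefficient — unit upward force at E: δ_{EE} = L³/(3EI) = 100.3/EI.
Compatibility at E: δ_0 − R_E·δ_{EE} = 0, so R_E = 10019/100.3 = 99.94 kN.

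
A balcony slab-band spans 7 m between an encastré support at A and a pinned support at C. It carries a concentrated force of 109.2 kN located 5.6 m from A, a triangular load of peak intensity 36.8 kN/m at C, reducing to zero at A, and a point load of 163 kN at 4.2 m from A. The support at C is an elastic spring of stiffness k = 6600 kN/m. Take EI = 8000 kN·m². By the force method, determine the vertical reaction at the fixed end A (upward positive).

Take the reaction at C as the redundant and release it; the primary structure is a cantilever fixed at A.
Free-end deflection of the primary structure under the applied loading (downward +):
  point load 109.2 at a = 5.6: Pa²(3L − a)/(6EI) = 8790/EI
  triangular load, peak 36.8 at the free end: 11w₀L⁴/(120EI) = 8099/EI
  point load 163 at a = 4.2: Pa²(3L − a)/(6EI) = 8051/EI
  δ_0 = 24940/EI
Flexibility coefficient — unit upward force at C: δ_{CC} = L³/(3EI) = 114.3/EI.
With EI = 8000 kN·m²: δ_0 = 3.1175 m and δ_{CC} = 0.014292 m/kN.
Compatibility — the spring shortens by R_C/k under the reaction it provides: δ_0 − R_C·δ_{CC} = R_C/k. With 1/k = 0.000152 m/kN, R_C = δ_0 / (δ_{CC} + 1/k) = 3.1175 / (0.014292 + 0.000152) = 215.8 kN.
Vertical equilibrium: R_A = ΣP − R_C = 401 − 215.8 = 185.2 kN.

R_A = 185.2 kN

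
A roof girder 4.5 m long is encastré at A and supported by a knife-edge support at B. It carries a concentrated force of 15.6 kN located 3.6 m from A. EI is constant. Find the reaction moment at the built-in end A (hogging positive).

Choose R_B as the redundant. The primary structure is the cantilever fixed at A.
Primary-structure tip deflection at B by superposition:
  point load 15.6 at a = 3.6: Pa²(3L − a)/(6EI) = 333.6/EI
Flexibility coefficient — unit upward force at B: δ_{BB} = L³/(3EI) = 30.38/EI.
The prop prevents deflection at B: R_B = δ_0/δ_{BB} = 333.6/30.38 = 10.98 kN.
Moment equilibrium about A: M_A = Σ(load moments about A) − R_B·L = 56.16 − 10.98×4.5 = 6.739 kN·m.

M_A = 6.739 kN·m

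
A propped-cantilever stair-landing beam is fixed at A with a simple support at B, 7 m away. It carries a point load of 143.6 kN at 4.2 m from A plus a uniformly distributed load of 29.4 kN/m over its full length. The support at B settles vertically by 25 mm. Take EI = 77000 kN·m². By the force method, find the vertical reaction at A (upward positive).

R_A = 227 kN

Remove the prop at B; the released (primary) structure is a cantilever built in at A.
Primary-structure tip deflection at B by superposition:
  point load 143.6 at a = 4.2: Pa²(3L − a)/(6EI) = 7093/EI
  UDL 29.4: wL⁴/(8EI) = 8824/EI
  δ_0 = 15916/EI
Tip deflection under a unit load at B: L³/(3EI) = 114.3/EI.
With EI = 77000 kN·m²: δ_0 = 0.20671 m and δ_{BB} = 0.001485 m/kN.
Compatibility — the beam at B must follow the support down by 0.025 m: δ_0 − R_B·δ_{BB} = 0.025, so R_B = (0.20671 − 0.025)/0.001485 = 122.4 kN.
Vertical equilibrium: R_A = ΣP − R_B = 349.4 − 122.4 = 227 kN.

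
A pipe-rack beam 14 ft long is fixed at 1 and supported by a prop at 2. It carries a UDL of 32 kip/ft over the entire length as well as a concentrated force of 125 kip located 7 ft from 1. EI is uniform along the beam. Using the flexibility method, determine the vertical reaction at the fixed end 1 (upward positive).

R_1 = 365.9 kip

Take the reaction at 2 as the redundant and release it; the primary structure is a cantilever fixed at 1.
Deflection at 2 on the released cantilever, summing each load's contribution:
  UDL 32: wL⁴/(8EI) = 153664/EI
  point load 125 at a = 7: Pa²(3L − a)/(6EI) = 35729/EI
  δ_0 = 189393/EI
Flexibility coefficient — unit upward force at 2: δ_{22} = L³/(3EI) = 914.7/EI.
The prop prevents deflection at 2: R_2 = δ_0/δ_{22} = 189393/914.7 = 207.1 kip.
Vertical equilibrium: R_1 = ΣP − R_2 = 573 − 207.1 = 365.9 kip.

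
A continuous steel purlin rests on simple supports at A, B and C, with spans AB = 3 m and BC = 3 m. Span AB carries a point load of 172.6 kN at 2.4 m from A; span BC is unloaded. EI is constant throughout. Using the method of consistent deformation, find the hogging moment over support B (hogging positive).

M_B = 37.28 kN·m

Take M_B as the redundant. Released structure: two simple spans AB and BC with a hinge at B.
Rotations at B on the released spans (each span's end-slope, ×1/EI):
  span AB: point load 172.6 at a = 2.4: Pab(L + a)/(6LEI) = 74.56/EI
  relative rotation θ_0 = (74.56 + 0)/EI = 74.56/EI
A unit hogging moment at B produces rotation L₁/(3EI) + L₂/(3EI) = 2/EI.
Compatibility: M_B·(L₁+L₂)/(3EI) = θ_0, giving M_B = 37.28 kN·m (hogging).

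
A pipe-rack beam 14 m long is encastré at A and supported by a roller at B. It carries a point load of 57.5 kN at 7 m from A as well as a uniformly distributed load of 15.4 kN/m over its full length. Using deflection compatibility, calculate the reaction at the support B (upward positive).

R_B = 98.82 kN

Release the roller at B. Primary structure: cantilever fixed at A.
Deflection at B on the released cantilever, summing each load's contribution:
  point load 57.5 at a = 7: Pa²(3L − a)/(6EI) = 16435/EI
  UDL 15.4: wL⁴/(8EI) = 73951/EI
  δ_0 = 90386/EI
Tip deflection under a unit load at B: L³/(3EI) = 914.7/EI.
The prop prevents deflection at B: R_B = δ_0/δ_{BB} = 90386/914.7 = 98.82 kN.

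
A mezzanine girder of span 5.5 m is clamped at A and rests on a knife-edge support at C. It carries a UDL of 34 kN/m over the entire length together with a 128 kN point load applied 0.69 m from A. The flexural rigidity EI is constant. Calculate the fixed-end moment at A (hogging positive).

M_A = 201 kN·m

Release the roller at C. Primary structure: cantilever fixed at A.
Free-end deflection of the primary structure under the applied loading (downward +):
  UDL 34: wL⁴/(8EI) = 3889/EI
  point load 128 at a = 0.69: Pa²(3L − a)/(6EI) = 160.6/EI
  δ_0 = 4050/EI
Tip deflection under a unit load at C: L³/(3EI) = 55.46/EI.
The prop prevents deflection at C: R_C = δ_0/δ_{CC} = 4050/55.46 = 73.02 kN.
Moment equilibrium about A: M_A = Σ(load moments about A) − R_C·L = 602.6 − 73.02×5.5 = 201 kN·m.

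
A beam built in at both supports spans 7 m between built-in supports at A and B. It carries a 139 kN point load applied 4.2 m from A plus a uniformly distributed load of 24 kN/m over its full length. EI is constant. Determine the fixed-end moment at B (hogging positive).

M_B = 238.1 kN·m

Take the two fixed-end moments M_A, M_B as redundants; the released structure is the simple span AB.
Simple-span end rotations at A and B under the given loads:
  at A: point load 139 at a = 4.2: Pab(L + b)/(6LEI) = 381.4/EI
  at B: point load 139 at a = 4.2: Pab(L + a)/(6LEI) = 435.9/EI
  at A: UDL 24: wL³/(24EI) = 343/EI
  at B: UDL 24: wL³/(24EI) = 343/EI
  θ_A0 = 724.4/EI,  θ_B0 = 778.9/EI
Flexibility coefficients: a unit moment at one end gives L/(3EI) there and L/(6EI) at the far end, so f₁₁ = f₂₂ = 2.333/EI and f₁₂ = f₂₁ = 1.167/EI.
Compatibility — zero rotation at each built-in end:
  2.333 M_A + 1.167 M_B = 724.4
  1.167 M_A + 2.333 M_B = 778.9
Solving the pair gives M_A = 191.4 kN·m and M_B = 238.1 kN·m (hogging).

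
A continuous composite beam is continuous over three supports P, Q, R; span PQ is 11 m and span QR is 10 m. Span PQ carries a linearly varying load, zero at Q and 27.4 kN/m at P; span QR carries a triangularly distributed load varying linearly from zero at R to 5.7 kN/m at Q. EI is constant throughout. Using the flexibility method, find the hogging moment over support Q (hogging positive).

Insert a hinge at Q; M_Q is the redundant, and each span becomes simply supported.
Rotations at Q on the released spans (each span's end-slope, ×1/EI):
  span PQ: triangular load, peak 27.4: 7w₀L³/(360EI) = 709.1/EI
  span QR: triangular load, peak 5.7: w₀L³/(45EI) = 126.7/EI
  relative rotation θ_0 = (709.1 + 126.7)/EI = 835.8/EI
A unit hogging moment at Q produces rotation L₁/(3EI) + L₂/(3EI) = 7/EI.
Compatibility: M_Q·(L₁+L₂)/(3EI) = θ_0, giving M_Q = 119.4 kN·m (hogging).

M_Q = 119.4 kN·m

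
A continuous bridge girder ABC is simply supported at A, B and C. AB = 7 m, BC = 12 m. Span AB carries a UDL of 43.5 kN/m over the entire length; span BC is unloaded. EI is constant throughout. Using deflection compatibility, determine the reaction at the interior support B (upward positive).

Insert a hinge at B; M_B is the redundant, and each span becomes simply supported.
Rotations at B on the released spans (each span's end-slope, ×1/EI):
  span AB: UDL 43.5: wL³/(24EI) = 621.7/EI
  relative rotation θ_0 = (621.7 + 0)/EI = 621.7/EI
A unit hogging moment at B produces rotation L₁/(3EI) + L₂/(3EI) = 6.333/EI.
Slope continuity at B: θ_0 = M_B·6.333/EI, so M_B = 621.7/6.333 = 98.16 kN·m (hogging).
Span AB, ΣM about A with M_B applied at B: R_B^{AB}·7 = 1066 + 98.16, so R_B^{AB} = 166.3 kN and R_A = 304.5 − 166.3 = 138.2 kN.
Span BC, ΣM about C: R_B^{BC}·12 = 0 + 98.16, so R_B^{BC} = 8.18 kN and R_C = 0 − 8.18 = -8.18 kN.
R_B = 166.3 + 8.18 = 174.5 kN.

R_B = 174.5 kN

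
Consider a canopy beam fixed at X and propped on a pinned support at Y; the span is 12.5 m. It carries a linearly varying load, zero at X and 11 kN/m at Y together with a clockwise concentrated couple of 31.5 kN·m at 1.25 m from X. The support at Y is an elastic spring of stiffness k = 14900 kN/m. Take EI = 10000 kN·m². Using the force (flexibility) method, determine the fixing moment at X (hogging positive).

Remove the prop at Y; the released (primary) structure is a cantilever built in at X.
Downward deflection at the released point Y due to the loads:
  triangular load, peak 11 at the free end: 11w₀L⁴/(120EI) = 24618/EI
  clockwise couple 31.5 at a = 1.25: M₀a(2L − a)/(2EI) = 467.6/EI
  δ_0 = 25085/EI
Tip deflection under a unit load at Y: L³/(3EI) = 651/EI.
With EI = 10000 kN·m²: δ_0 = 2.5085 m and δ_{YY} = 0.065104 m/kN.
Compatibility — the spring shortens by R_Y/k under the reaction it provides: δ_0 − R_Y·δ_{YY} = R_Y/k. With 1/k = 0.000067 m/kN, R_Y = δ_0 / (δ_{YY} + 1/k) = 2.5085 / (0.065104 + 0.000067) = 38.49 kN.
Moment equilibrium about X: M_X = Σ(load moments about X) − R_Y·L = 604.4 − 38.49×12.5 = 123.3 kN·m.

M_X = 123.3 kN·m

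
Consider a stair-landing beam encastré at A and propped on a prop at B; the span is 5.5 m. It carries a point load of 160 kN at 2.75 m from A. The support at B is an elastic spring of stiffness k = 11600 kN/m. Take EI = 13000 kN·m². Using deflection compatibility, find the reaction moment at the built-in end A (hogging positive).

M_A = 170.4 kN·m

Take the reaction at B as the redundant and release it; the primary structure is a cantilever fixed at A.
Deflection at B on the released cantilever, summing each load's contribution:
  point load 160 at a = 2.75: Pa²(3L − a)/(6EI) = 2773/EI
Flexibility coefficient — unit upward force at B: δ_{BB} = L³/(3EI) = 55.46/EI.
With EI = 13000 kN·m²: δ_0 = 0.2133 m and δ_{BB} = 0.004266 m/kN.
Compatibility — the spring shortens by R_B/k under the reaction it provides: δ_0 − R_B·δ_{BB} = R_B/k. With 1/k = 0.000086 m/kN, R_B = δ_0 / (δ_{BB} + 1/k) = 0.2133 / (0.004266 + 0.000086) = 49.01 kN.
Moment equilibrium about A: M_A = Σ(load moments about A) − R_B·L = 440 − 49.01×5.5 = 170.4 kN·m.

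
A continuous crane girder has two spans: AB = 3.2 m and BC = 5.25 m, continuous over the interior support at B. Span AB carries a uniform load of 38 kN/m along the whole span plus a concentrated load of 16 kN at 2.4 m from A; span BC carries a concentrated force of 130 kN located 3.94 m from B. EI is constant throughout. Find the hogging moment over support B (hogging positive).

M_B = 71.21 kN·m

Take M_B as the redundant. Released structure: two simple spans AB and BC with a hinge at B.
Discontinuity in slope at B on the released structure — sum the simple-span end rotations:
  span AB: UDL 38: wL³/(24EI) = 51.88/EI
  span AB: point load 16 at a = 2.4: Pab(L + a)/(6LEI) = 8.96/EI
  span BC: point load 130 at a = 3.94: Pab(L + b)/(6LEI) = 139.7/EI
  relative rotation θ_0 = (60.84 + 139.7)/EI = 200.6/EI
A unit hogging moment at B produces rotation L₁/(3EI) + L₂/(3EI) = 2.817/EI.
Slope continuity at B: θ_0 = M_B·2.817/EI, so M_B = 200.6/2.817 = 71.21 kN·m (hogging).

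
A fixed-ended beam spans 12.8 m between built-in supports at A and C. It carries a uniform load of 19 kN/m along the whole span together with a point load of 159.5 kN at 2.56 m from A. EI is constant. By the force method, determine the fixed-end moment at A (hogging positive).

M_A = 520.7 kN·m

Take the two fixed-end moments M_A, M_C as redundants; the released structure is the simple span AC.
Simple-span end rotations at A and C under the given loads:
  at A: UDL 19: wL³/(24EI) = 1660/EI
  at C: UDL 19: wL³/(24EI) = 1660/EI
  at A: point load 159.5 at a = 2.56: Pab(L + b)/(6LEI) = 1254/EI
  at C: point load 159.5 at a = 2.56: Pab(L + a)/(6LEI) = 836.2/EI
  θ_A0 = 2915/EI,  θ_C0 = 2496/EI
Flexibility coefficients: a unit moment at one end gives L/(3EI) there and L/(6EI) at the far end, so f₁₁ = f₂₂ = 4.267/EI and f₁₂ = f₂₁ = 2.133/EI.
Compatibility — zero rotation at each built-in end:
  4.267 M_A + 2.133 M_C = 2915
  2.133 M_A + 4.267 M_C = 2496
Solving the pair gives M_A = 520.7 kN·m and M_C = 324.7 kN·m (hogging).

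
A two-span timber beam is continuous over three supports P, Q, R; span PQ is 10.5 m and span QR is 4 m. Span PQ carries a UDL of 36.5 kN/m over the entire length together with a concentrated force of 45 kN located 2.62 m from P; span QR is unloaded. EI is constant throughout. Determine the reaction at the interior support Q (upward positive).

Release continuity at Q by inserting a hinge; the redundant is the internal moment M_Q. The primary structure is two simply-supported spans PQ and QR.
Rotations at Q on the released spans (each span's end-slope, ×1/EI):
  span PQ: UDL 36.5: wL³/(24EI) = 1761/EI
  span PQ: point load 45 at a = 2.62: Pab(L + a)/(6LEI) = 193.5/EI
  relative rotation θ_0 = (1954 + 0)/EI = 1954/EI
A unit hogging moment at Q produces rotation L₁/(3EI) + L₂/(3EI) = 4.833/EI.
Compatibility: M_Q·(L₁+L₂)/(3EI) = θ_0, giving M_Q = 404.3 kN·m (hogging).
Span PQ, ΣM about P with M_Q applied at Q: R_Q^{PQ}·10.5 = 2130 + 404.3, so R_Q^{PQ} = 241.4 kN and R_P = 428.2 − 241.4 = 186.9 kN.
Span QR, ΣM about R: R_Q^{QR}·4 = 0 + 404.3, so R_Q^{QR} = 101.1 kN and R_R = 0 − 101.1 = -101.1 kN.
R_Q = 241.4 + 101.1 = 342.4 kN.

R_Q = 342.4 kN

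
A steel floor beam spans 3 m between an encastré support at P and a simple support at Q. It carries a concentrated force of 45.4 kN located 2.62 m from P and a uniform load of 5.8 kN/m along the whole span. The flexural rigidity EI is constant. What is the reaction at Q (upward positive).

R_Q = 43.35 kN

Take the reaction at Q as the redundant and release it; the primary structure is a cantilever fixed at P.
Free-end deflection of the primary structure under the applied loading (downward +):
  point load 45.4 at a = 2.62: Pa²(3L − a)/(6EI) = 331.4/EI
  UDL 5.8: wL⁴/(8EI) = 58.73/EI
  δ_0 = 390.1/EI
Flexibility coefficient — unit upward force at Q: δ_{QQ} = L³/(3EI) = 9/EI.
Compatibility at Q: δ_0 − R_Q·δ_{QQ} = 0, so R_Q = 390.1/9 = 43.35 kN.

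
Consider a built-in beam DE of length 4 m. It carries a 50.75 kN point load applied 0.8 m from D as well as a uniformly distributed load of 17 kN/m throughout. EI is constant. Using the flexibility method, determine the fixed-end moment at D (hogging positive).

M_D = 48.65 kN·m

Release both end moments; the primary structure is a simply-supported span DE with redundants M_D and M_E.
End rotations of the released simple span under the applied load (×1/EI):
  at D: point load 50.75 at a = 0.8: Pab(L + b)/(6LEI) = 38.98/EI
  at E: point load 50.75 at a = 0.8: Pab(L + a)/(6LEI) = 25.98/EI
  at D: UDL 17: wL³/(24EI) = 45.33/EI
  at E: UDL 17: wL³/(24EI) = 45.33/EI
  θ_D0 = 84.31/EI,  θ_E0 = 71.32/EI
Flexibility coefficients: a unit moment at one end gives L/(3EI) there and L/(6EI) at the far end, so f₁₁ = f₂₂ = 1.333/EI and f₁₂ = f₂₁ = 0.6667/EI.
Compatibility — zero rotation at each built-in end:
  1.333 M_D + 0.6667 M_E = 84.31
  0.6667 M_D + 1.333 M_E = 71.32
Solving the pair gives M_D = 48.65 kN·m and M_E = 29.16 kN·m (hogging).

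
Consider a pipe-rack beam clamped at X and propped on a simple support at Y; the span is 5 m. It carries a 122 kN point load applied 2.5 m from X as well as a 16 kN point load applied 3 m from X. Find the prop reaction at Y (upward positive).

Choose R_Y as the redundant. The primary structure is the cantilever fixed at X.
Deflection at Y on the released cantilever, summing each load's contribution:
  point load 122 at a = 2.5: Pa²(3L − a)/(6EI) = 1589/EI
  point load 16 at a = 3: Pa²(3L − a)/(6EI) = 288/EI
  δ_0 = 1877/EI
Flexibility coefficient — unit upward force at Y: δ_{YY} = L³/(3EI) = 41.67/EI.
Compatibility at Y: δ_0 − R_Y·δ_{YY} = 0, so R_Y = 1877/41.67 = 45.04 kN.

R_Y = 45.04 kN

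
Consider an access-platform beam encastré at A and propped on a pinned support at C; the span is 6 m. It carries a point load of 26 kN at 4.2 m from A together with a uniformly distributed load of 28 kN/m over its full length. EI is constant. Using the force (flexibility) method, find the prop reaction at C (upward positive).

Take the reaction at C as the redundant and release it; the primary structure is a cantilever fixed at A.
Deflection at C on the released cantilever, summing each load's contribution:
  point load 26 at a = 4.2: Pa²(3L − a)/(6EI) = 1055/EI
  UDL 28: wL⁴/(8EI) = 4536/EI
  δ_0 = 5591/EI
Flexibility coefficient — unit upward force at C: δ_{CC} = L³/(3EI) = 72/EI.
The prop prevents deflection at C: R_C = δ_0/δ_{CC} = 5591/72 = 77.65 kN.

R_C = 77.65 kN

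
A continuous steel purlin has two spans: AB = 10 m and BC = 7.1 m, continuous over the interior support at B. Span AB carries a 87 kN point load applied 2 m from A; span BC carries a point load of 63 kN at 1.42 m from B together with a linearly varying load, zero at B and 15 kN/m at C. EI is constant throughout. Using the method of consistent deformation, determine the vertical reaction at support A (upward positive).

Take M_B as the redundant. Released structure: two simple spans AB and BC with a hinge at B.
Rotations at B on the released spans (each span's end-slope, ×1/EI):
  span AB: point load 87 at a = 2: Pab(L + a)/(6LEI) = 278.4/EI
  span BC: point load 63 at a = 1.42: Pab(L + b)/(6LEI) = 152.4/EI
  span BC: triangular load, peak 15: 7w₀L³/(360EI) = 104.4/EI
  relative rotation θ_0 = (278.4 + 256.8)/EI = 535.2/EI
A unit hogging moment at B produces rotation L₁/(3EI) + L₂/(3EI) = 5.7/EI.
Compatibility: M_B·(L₁+L₂)/(3EI) = θ_0, giving M_B = 93.9 kN·m (hogging).
Span AB, ΣM about A with M_B applied at B: R_B^{AB}·10 = 174 + 93.9, so R_B^{AB} = 26.79 kN and R_A = 87 − 26.79 = 60.21 kN.

R_A = 60.21 kN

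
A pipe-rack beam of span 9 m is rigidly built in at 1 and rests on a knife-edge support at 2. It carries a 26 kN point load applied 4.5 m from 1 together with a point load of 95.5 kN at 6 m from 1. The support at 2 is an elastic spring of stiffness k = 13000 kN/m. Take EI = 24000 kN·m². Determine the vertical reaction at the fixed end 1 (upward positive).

Remove the prop at 2; the released (primary) structure is a cantilever built in at 1.
Primary-structure tip deflection at 2 by superposition:
  point load 26 at a = 4.5: Pa²(3L − a)/(6EI) = 1974/EI
  point load 95.5 at a = 6: Pa²(3L − a)/(6EI) = 12033/EI
  δ_0 = 14007/EI
Flexibility coefficient — unit upward force at 2: δ_{22} = L³/(3EI) = 243/EI.
With EI = 24000 kN·m²: δ_0 = 0.58364 m and δ_{22} = 0.010125 m/kN.
Compatibility — the spring shortens by R_2/k under the reaction it provides: δ_0 − R_2·δ_{22} = R_2/k. With 1/k = 0.000077 m/kN, R_2 = δ_0 / (δ_{22} + 1/k) = 0.58364 / (0.010125 + 0.000077) = 57.21 kN.
Vertical equilibrium: R_1 = ΣP − R_2 = 121.5 − 57.21 = 64.29 kN.

R_1 = 64.29 kN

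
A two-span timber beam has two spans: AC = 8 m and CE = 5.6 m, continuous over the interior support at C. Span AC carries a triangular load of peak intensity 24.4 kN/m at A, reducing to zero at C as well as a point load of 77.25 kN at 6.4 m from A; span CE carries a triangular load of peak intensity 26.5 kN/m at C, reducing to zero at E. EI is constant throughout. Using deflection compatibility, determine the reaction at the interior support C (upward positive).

R_C = 182.9 kN

Release continuity at C by inserting a hinge; the redundant is the internal moment M_C. The primary structure is two simply-supported spans AC and CE.
Rotations at C on the released spans (each span's end-slope, ×1/EI):
  span AC: triangular load, peak 24.4: 7w₀L³/(360EI) = 242.9/EI
  span AC: point load 77.25 at a = 6.4: Pab(L + a)/(6LEI) = 237.3/EI
  span CE: triangular load, peak 26.5: w₀L³/(45EI) = 103.4/EI
  relative rotation θ_0 = (480.2 + 103.4)/EI = 583.6/EI
A unit hogging moment at C produces rotation L₁/(3EI) + L₂/(3EI) = 4.533/EI.
Compatibility: M_C·(L₁+L₂)/(3EI) = θ_0, giving M_C = 128.7 kN·m (hogging).
Span AC, ΣM about A with M_C applied at C: R_C^{AC}·8 = 754.7 + 128.7, so R_C^{AC} = 110.4 kN and R_A = 174.8 − 110.4 = 64.42 kN.
Span CE, ΣM about E: R_C^{CE}·5.6 = 277 + 128.7, so R_C^{CE} = 72.46 kN and R_E = 74.2 − 72.46 = 1.743 kN.
R_C = 110.4 + 72.46 = 182.9 kN.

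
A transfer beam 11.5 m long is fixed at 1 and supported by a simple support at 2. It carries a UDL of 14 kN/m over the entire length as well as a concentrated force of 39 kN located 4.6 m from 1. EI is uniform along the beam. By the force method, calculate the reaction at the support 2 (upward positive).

R_2 = 68.49 kN

Release the roller at 2. Primary structure: cantilever fixed at 1.
Free-end deflection of the primary structure under the applied loading (downward +):
  UDL 14: wL⁴/(8EI) = 30608/EI
  point load 39 at a = 4.6: Pa²(3L − a)/(6EI) = 4112/EI
  δ_0 = 34720/EI
Flexibility coefficient — unit upward force at 2: δ_{22} = L³/(3EI) = 507/EI.
The prop prevents deflection at 2: R_2 = δ_0/δ_{22} = 34720/507 = 68.49 kN.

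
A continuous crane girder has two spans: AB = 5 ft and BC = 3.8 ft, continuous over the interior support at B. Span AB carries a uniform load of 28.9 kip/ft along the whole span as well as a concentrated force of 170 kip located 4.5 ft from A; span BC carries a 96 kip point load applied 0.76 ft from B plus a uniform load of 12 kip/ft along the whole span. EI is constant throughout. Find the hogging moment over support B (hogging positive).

M_B = 124.6 kip·ft

Take M_B as the redundant. Released structure: two simple spans AB and BC with a hinge at B.
Rotations at B on the released spans (each span's end-slope, ×1/EI):
  span AB: UDL 28.9: wL³/(24EI) = 150.5/EI
  span AB: point load 170 at a = 4.5: Pab(L + a)/(6LEI) = 121.1/EI
  span BC: point load 96 at a = 0.76: Pab(L + b)/(6LEI) = 66.54/EI
  span BC: UDL 12: wL³/(24EI) = 27.44/EI
  relative rotation θ_0 = (271.6 + 93.98)/EI = 365.6/EI
A unit hogging moment at B produces rotation L₁/(3EI) + L₂/(3EI) = 2.933/EI.
Compatibility: M_B·(L₁+L₂)/(3EI) = θ_0, giving M_B = 124.6 kip·ft (hogging).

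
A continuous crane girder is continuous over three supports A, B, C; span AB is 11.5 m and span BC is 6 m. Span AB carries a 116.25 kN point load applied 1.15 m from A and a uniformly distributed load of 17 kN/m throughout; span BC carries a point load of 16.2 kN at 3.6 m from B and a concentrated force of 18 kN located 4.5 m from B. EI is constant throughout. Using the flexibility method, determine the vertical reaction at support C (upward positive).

Insert a hinge at B; M_B is the redundant, and each span becomes simply supported.
Discontinuity in slope at B on the released structure — sum the simple-span end rotations:
  span AB: point load 116.25 at a = 1.15: Pab(L + a)/(6LEI) = 253.7/EI
  span AB: UDL 17: wL³/(24EI) = 1077/EI
  span BC: point load 16.2 at a = 3.6: Pab(L + b)/(6LEI) = 32.66/EI
  span BC: point load 18 at a = 4.5: Pab(L + b)/(6LEI) = 25.31/EI
  relative rotation θ_0 = (1331 + 57.97)/EI = 1389/EI
A unit hogging moment at B produces rotation L₁/(3EI) + L₂/(3EI) = 5.833/EI.
Compatibility: M_B·(L₁+L₂)/(3EI) = θ_0, giving M_B = 238.1 kN·m (hogging).
Span BC, ΣM about C: R_B^{BC}·6 = 65.88 + 238.1, so R_B^{BC} = 50.66 kN and R_C = 34.2 − 50.66 = -16.46 kN.

R_C = -16.46 kN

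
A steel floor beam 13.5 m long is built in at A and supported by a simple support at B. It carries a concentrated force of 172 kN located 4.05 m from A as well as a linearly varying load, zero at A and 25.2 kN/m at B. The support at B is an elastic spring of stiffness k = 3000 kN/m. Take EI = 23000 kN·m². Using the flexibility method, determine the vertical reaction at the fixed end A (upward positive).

Release the roller at B. Primary structure: cantilever fixed at A.
Primary-structure tip deflection at B by superposition:
  point load 172 at a = 4.05: Pa²(3L − a)/(6EI) = 17139/EI
  triangular load, peak 25.2 at the free end: 11w₀L⁴/(120EI) = 76727/EI
  δ_0 = 93866/EI
Flexibility coefficient — unit upward force at B: δ_{BB} = L³/(3EI) = 820.1/EI.
With EI = 23000 kN·m²: δ_0 = 4.0811 m and δ_{BB} = 0.035658 m/kN.
Compatibility — the spring shortens by R_B/k under the reaction it provides: δ_0 − R_B·δ_{BB} = R_B/k. With 1/k = 0.000333 m/kN, R_B = δ_0 / (δ_{BB} + 1/k) = 4.0811 / (0.035658 + 0.000333) = 113.4 kN.
Vertical equilibrium: R_A = ΣP − R_B = 342.1 − 113.4 = 228.7 kN.

R_A = 228.7 kN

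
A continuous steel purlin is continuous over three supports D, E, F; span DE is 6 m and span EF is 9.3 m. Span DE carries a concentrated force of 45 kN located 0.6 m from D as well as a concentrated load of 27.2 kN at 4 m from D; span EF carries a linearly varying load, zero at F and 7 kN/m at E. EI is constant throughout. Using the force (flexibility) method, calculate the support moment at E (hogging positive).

Insert a hinge at E; M_E is the redundant, and each span becomes simply supported.
End slopes at the hinge E, treating each span as simply supported:
  span DE: point load 45 at a = 0.6: Pab(L + a)/(6LEI) = 26.73/EI
  span DE: point load 27.2 at a = 4: Pab(L + a)/(6LEI) = 60.44/EI
  span EF: triangular load, peak 7: w₀L³/(45EI) = 125.1/EI
  relative rotation θ_0 = (87.17 + 125.1)/EI = 212.3/EI
A unit hogging moment at E produces rotation L₁/(3EI) + L₂/(3EI) = 5.1/EI.
Slope continuity at E: θ_0 = M_E·5.1/EI, so M_E = 212.3/5.1 = 41.63 kN·m (hogging).

M_E = 41.63 kN·m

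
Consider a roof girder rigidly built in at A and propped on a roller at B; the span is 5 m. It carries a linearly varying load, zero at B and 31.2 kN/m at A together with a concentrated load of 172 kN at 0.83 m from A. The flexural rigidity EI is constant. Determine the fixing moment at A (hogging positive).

Choose R_B as the redundant. The primary structure is the cantilever fixed at A.
Free-end deflection of the primary structure under the applied loading (downward +):
  triangular load, peak 31.2 at the fixed end: w₀L⁴/(30EI) = 650/EI
  point load 172 at a = 0.83: Pa²(3L − a)/(6EI) = 279.8/EI
  δ_0 = 929.8/EI
Tip deflection under a unit load at B: L³/(3EI) = 41.67/EI.
The prop prevents deflection at B: R_B = δ_0/δ_{BB} = 929.8/41.67 = 22.32 kN.
Moment equilibrium about A: M_A = Σ(load moments about A) − R_B·L = 272.8 − 22.32×5 = 161.2 kN·m.

M_A = 161.2 kN·m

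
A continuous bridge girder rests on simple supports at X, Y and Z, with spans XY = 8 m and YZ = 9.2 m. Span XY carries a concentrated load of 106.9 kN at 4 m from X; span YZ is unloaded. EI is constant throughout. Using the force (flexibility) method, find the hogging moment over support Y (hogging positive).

Release continuity at Y by inserting a hinge; the redundant is the internal moment M_Y. The primary structure is two simply-supported spans XY and YZ.
End slopes at the hinge Y, treating each span as simply supported:
  span XY: point load 106.9 at a = 4: Pab(L + a)/(6LEI) = 427.6/EI
  relative rotation θ_0 = (427.6 + 0)/EI = 427.6/EI
A unit hogging moment at Y produces rotation L₁/(3EI) + L₂/(3EI) = 5.733/EI.
Slope continuity at Y: θ_0 = M_Y·5.733/EI, so M_Y = 427.6/5.733 = 74.58 kN·m (hogging).

M_Y = 74.58 kN·m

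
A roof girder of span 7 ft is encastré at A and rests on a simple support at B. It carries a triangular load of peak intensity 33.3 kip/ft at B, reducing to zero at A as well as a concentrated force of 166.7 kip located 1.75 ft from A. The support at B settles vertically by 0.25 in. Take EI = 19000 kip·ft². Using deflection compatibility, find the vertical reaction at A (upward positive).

Release the roller at B. Primary structure: cantilever fixed at A.
Deflection at B on the released cantilever, summing each load's contribution:
  triangular load, peak 33.3 at the free end: 11w₀L⁴/(120EI) = 7329/EI
  point load 166.7 at a = 1.75: Pa²(3L − a)/(6EI) = 1638/EI
  δ_0 = 8967/EI
Flexibility coefficient — unit upward force at B: δ_{BB} = L³/(3EI) = 114.3/EI.
With EI = 19000 kip·ft²: δ_0 = 0.47195 ft and δ_{BB} = 0.006018 ft/kip.
Compatibility — the beam at B must follow the support down by 0.02083 ft: δ_0 − R_B·δ_{BB} = 0.02083, so R_B = (0.47195 − 0.02083)/0.006018 = 74.97 kip.
Vertical equilibrium: R_A = ΣP − R_B = 283.2 − 74.97 = 208.3 kip.

R_A = 208.3 kip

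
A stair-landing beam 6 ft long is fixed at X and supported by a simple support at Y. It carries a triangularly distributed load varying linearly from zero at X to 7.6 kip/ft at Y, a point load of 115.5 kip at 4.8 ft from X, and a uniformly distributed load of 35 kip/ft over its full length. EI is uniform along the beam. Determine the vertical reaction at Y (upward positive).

R_Y = 172.6 kip

Take the reaction at Y as the redundant and release it; the primary structure is a cantilever fixed at X.
Free-end deflection of the primary structure under the applied loading (downward +):
  triangular load, peak 7.6 at the free end: 11w₀L⁴/(120EI) = 902.9/EI
  point load 115.5 at a = 4.8: Pa²(3L − a)/(6EI) = 5854/EI
  UDL 35: wL⁴/(8EI) = 5670/EI
  δ_0 = 12427/EI
Tip deflection under a unit load at Y: L³/(3EI) = 72/EI.
The prop prevents deflection at Y: R_Y = δ_0/δ_{YY} = 12427/72 = 172.6 kip.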